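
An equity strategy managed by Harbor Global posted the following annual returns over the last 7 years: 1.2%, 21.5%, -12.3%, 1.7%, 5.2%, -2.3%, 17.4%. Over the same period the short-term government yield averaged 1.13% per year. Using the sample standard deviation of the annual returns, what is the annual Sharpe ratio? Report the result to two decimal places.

0.30

Mean return r̄ = 32.40 / 7 = 4.6286%
Sample std dev = √[802.9943 / 6] = 11.5686%
Sharpe = (r̄ − rf) / σ = (4.6286 − 1.13) / 11.5686 = 3.4986 / 11.5686 = 0.3024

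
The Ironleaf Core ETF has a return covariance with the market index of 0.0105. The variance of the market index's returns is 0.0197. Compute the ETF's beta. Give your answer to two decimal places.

β = Cov(Rp, Rm) / Var(Rm) = 0.0105 / 0.0197 = 0.5330

0.53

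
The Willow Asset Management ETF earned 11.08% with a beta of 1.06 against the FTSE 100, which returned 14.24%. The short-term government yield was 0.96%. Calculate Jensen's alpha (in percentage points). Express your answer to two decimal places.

-3.96

CAPM expected return = Rf + β(Rm − Rf) = 0.96% + 1.06 × (14.24% − 0.96%) = 0.96 + 1.06 × 13.28 = 15.0368%
Jensen's α = Rp − E[R] = 11.08% − 15.0368% = -3.9568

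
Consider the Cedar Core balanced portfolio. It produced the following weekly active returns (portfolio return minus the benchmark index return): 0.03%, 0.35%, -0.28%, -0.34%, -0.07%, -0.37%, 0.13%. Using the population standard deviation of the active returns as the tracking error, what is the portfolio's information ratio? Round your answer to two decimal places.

-0.32

r̄ = (0.03 + 0.35 − 0.28 − 0.34 − 0.07 − 0.37 + 0.13) / 7 = -0.0786%
Population std dev = √[0.4329 / 7] = 0.2487%
IR = r̄ / tracking error = -0.0786 / 0.2487 = -0.3160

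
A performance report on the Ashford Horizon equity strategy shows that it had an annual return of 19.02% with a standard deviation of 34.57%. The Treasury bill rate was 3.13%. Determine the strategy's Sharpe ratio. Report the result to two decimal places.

0.46

Sharpe = (Rp − Rf) / σp = (19.02% − 3.13%) / 34.57% = 15.89% / 34.57% = 0.4596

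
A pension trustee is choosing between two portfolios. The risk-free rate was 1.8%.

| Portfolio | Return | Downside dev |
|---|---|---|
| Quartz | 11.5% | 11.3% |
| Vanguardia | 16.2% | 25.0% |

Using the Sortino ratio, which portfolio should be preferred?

Quartz

Quartz: Sortino ratio = (11.5% − 1.8%) / 11.3% = 0.858
Vanguardia: Sortino ratio = (16.2% − 1.8%) / 25.0% = 0.576
Highest: Quartz (0.858).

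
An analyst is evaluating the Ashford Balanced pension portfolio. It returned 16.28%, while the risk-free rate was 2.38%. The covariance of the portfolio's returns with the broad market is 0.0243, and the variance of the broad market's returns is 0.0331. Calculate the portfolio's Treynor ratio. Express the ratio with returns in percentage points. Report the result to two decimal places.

18.93

β = Cov / Var = 0.0243 / 0.0331 = 0.7341
Treynor = (Rp − Rf) / β = (16.28% − 2.38%) / 0.7341 = 13.90 / 0.7341 = 18.9348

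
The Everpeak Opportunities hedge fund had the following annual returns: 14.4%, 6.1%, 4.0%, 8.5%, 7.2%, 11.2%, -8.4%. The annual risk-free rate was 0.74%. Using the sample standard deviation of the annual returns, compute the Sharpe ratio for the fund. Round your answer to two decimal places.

μ = (14.4 + 6.1 + 4 + 8.5 + 7.2 + 11.2 − 8.4) / 7 = 6.1429%
Σ(r − μ)² = (14.4 − 6.1429)² + (6.1 − 6.1429)² + (4 − 6.1429)² + … = 316.5171
sample σ = √(316.5171 / 6) = √52.7529 = 7.2631%
Sharpe = (μ − rf) / σ = (6.1429 − 0.74) / 7.2631 = 5.4029 / 7.2631 = 0.7439

0.74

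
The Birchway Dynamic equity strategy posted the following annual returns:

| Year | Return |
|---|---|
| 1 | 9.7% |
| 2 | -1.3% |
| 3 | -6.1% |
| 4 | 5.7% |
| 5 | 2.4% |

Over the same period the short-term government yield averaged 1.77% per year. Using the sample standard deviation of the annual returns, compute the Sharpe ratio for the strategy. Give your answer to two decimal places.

0.05

r̄ = (9.7 − 1.3 − 6.1 + 5.7 + 2.4) / 5 = 10.40 / 5 = 2.0800%
Sample std dev = √[149.6080 / 4] = 6.1157%
Sharpe = (r̄ − rf) / σ = (2.0800 − 1.77) / 6.1157 = 0.3100 / 6.1157 = 0.0507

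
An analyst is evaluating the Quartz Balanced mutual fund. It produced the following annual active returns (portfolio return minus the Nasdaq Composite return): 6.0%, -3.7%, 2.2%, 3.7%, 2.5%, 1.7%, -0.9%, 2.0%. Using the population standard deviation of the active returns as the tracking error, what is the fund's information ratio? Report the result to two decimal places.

0.62

Mean return r̄ = 13.50 / 8 = 1.6875%
Population σ = √[Σ(r − r̄)² / 8] = √[59.3888 / 8] = √7.4236 = 2.7246%
IR = r̄ / tracking error = 1.6875 / 2.7246 = 0.6194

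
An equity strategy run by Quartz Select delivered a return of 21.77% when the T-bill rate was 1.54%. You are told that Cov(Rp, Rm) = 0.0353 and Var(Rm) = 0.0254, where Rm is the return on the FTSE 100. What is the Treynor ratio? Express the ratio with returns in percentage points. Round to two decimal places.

14.56

β = Cov / Var = 0.0353 / 0.0254 = 1.3898
Treynor = (Rp − Rf) / β = (21.77% − 1.54%) / 1.3898 = 20.23 / 1.3898 = 14.5561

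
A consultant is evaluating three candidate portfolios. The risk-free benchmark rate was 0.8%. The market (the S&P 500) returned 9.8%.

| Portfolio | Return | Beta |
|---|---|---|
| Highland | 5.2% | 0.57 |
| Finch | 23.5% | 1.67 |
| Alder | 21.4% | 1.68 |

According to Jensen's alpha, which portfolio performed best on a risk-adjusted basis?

Highland: α = 5.2% − [0.8% + 0.57 × (9.8% − 0.8%)] = -0.730
Finch: α = 23.5% − [0.8% + 1.67 × (9.8% − 0.8%)] = 7.670
Alder: α = 21.4% − [0.8% + 1.68 × (9.8% − 0.8%)] = 5.480
Highest: Finch (7.670).

Finch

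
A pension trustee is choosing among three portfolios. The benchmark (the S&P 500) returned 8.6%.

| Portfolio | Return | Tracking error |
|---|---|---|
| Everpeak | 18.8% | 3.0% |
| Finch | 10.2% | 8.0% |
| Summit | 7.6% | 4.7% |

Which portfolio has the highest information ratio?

Everpeak: IR = (18.8% − 8.6%) / 3.0% = 3.400
Finch: IR = (10.2% − 8.6%) / 8.0% = 0.200
Summit: IR = (7.6% − 8.6%) / 4.7% = -0.213
Highest: Everpeak (3.400).

Everpeak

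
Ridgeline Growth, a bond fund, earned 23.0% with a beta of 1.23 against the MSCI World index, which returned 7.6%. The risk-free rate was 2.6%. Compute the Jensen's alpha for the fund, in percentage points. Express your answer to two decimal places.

14.25

CAPM expected return = Rf + β(Rm − Rf) = 2.6% + 1.23 × (7.6% − 2.6%) = 2.6 + 1.23 × 5.00 = 8.7500%
Jensen's α = Rp − E[R] = 23.0% − 8.7500% = 14.2500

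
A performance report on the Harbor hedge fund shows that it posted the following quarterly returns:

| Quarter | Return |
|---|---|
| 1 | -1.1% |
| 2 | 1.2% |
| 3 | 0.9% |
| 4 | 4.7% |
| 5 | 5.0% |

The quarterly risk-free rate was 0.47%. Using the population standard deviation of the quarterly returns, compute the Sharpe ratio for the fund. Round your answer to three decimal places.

0.710

μ = (-1.1 + 1.2 + 0.9 + 4.7 + 5) / 5 = 2.1400%
Σ(r − μ)² = 27.6520; population σ = √(27.6520/5) = 2.3517%
Sharpe = (μ − rf) / σ = (2.1400 − 0.47) / 2.3517 = 1.6700 / 2.3517 = 0.7101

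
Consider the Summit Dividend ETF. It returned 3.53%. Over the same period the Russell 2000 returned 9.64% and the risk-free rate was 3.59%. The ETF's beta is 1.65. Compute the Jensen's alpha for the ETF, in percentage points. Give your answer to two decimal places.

-10.04

CAPM expected return = Rf + β(Rm − Rf) = 3.59% + 1.65 × (9.64% − 3.59%) = 3.59 + 1.65 × 6.05 = 13.5725%
Jensen's α = Rp − E[R] = 3.53% − 13.5725% = -10.0425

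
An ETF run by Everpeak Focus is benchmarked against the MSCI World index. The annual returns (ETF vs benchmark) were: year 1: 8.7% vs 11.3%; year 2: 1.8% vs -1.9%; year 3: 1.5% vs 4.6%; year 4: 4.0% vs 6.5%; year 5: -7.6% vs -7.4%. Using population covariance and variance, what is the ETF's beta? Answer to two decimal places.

r̄p = 1.6800%,  r̄m = 2.6200%
Cov = Σ(rp − r̄p)(rm − r̄m) / 5 = 32.4044
Var(rm) = Σ(rm − r̄m)² / 5 = 43.0296
β = Cov / Var = 32.4044 / 43.0296 = 0.7531

0.75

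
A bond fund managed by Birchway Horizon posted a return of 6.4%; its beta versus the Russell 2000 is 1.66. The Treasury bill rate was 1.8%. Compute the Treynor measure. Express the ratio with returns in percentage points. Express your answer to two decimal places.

Treynor = (Rp − Rf) / β = (6.4% − 1.8%) / 1.66 = 4.60 / 1.66 = 2.7711

2.77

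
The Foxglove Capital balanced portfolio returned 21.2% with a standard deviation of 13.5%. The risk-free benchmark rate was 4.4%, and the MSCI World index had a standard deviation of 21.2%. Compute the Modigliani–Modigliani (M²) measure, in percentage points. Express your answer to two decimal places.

30.78

Sharpe = (Rp − Rf) / σp = (21.2% − 4.4%) / 13.5% = 1.2444
M² = Rf + Sharpe × σm = 4.4% + 1.2444 × 21.2% = 30.7813%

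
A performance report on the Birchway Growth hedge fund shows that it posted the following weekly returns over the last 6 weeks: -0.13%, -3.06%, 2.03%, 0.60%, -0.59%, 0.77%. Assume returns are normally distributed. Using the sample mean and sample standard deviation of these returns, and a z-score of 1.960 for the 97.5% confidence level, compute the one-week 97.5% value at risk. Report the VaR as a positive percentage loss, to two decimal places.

r̄ = (-0.13 − 3.06 + 2.03 + 0.6 − 0.59 + 0.77) / 6 = -0.380 / 6 = -0.0633%
Sample std dev = √[14.7783 / 5] = 1.7192%
VaR = −(r̄ − z·σ) = −(-0.0633 − 1.960 × 1.7192) = −(-3.4329) = 3.4329%

3.43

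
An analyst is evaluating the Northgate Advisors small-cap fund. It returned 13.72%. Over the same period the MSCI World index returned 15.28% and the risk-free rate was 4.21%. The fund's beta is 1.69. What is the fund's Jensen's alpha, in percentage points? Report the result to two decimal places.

-9.20

CAPM expected return = Rf + β(Rm − Rf) = 4.21% + 1.69 × (15.28% − 4.21%) = 4.21 + 1.69 × 11.07 = 22.9183%
Jensen's α = Rp − E[R] = 13.72% − 22.9183% = -9.1983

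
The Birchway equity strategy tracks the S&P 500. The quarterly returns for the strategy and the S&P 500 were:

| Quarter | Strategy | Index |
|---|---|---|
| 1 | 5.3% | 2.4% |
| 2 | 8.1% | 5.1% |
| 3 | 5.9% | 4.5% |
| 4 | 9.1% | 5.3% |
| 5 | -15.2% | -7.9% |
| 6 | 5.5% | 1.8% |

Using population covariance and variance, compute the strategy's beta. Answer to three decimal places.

r̄p = 3.1167%,  r̄m = 1.8667%
Cov = Σ(rp − r̄p)(rm − r̄m) / 6 = 37.3139
Var(rm) = Σ(rm − r̄m)² / 6 = 20.8089
β = Cov / Var = 37.3139 / 20.8089 = 1.7932

1.793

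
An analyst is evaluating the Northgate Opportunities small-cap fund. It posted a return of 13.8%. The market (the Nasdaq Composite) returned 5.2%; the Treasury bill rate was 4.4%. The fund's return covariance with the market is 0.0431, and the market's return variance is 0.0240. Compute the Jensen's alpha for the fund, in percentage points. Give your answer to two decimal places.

7.96

β = Cov / Var = 0.0431 / 0.0240 = 1.7958
E[R] = Rf + β(Rm − Rf) = 4.4% + 1.7958 × (5.2% − 4.4%) = 5.8366%
α = Rp − E[R] = 13.8% − 5.8366% = 7.9634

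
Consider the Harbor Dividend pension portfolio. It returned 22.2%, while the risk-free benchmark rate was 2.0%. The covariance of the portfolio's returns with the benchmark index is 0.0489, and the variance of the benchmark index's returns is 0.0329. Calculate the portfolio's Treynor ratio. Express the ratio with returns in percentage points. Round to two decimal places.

13.59

β = Cov / Var = 0.0489 / 0.0329 = 1.4863
Treynor = (Rp − Rf) / β = (22.2% − 2.0%) / 1.4863 = 20.20 / 1.4863 = 13.5908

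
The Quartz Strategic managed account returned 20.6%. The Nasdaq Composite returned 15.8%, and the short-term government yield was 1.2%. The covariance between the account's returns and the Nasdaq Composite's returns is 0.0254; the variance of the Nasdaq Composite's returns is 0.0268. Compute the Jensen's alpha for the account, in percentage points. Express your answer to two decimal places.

β = Cov / Var = 0.0254 / 0.0268 = 0.9478
E[R] = Rf + β(Rm − Rf) = 1.2% + 0.9478 × (15.8% − 1.2%) = 15.0379%
α = Rp − E[R] = 20.6% − 15.0379% = 5.5621

5.56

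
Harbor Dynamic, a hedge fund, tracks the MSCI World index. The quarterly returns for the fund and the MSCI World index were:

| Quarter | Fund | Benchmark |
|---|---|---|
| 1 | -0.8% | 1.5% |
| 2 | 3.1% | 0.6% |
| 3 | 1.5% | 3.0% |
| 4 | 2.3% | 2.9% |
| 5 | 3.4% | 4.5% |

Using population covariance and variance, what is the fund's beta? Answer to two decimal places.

r̄p = 1.9000%,  r̄m = 2.5000%
Cov = Σ(rp − r̄p)(rm − r̄m) / 5 = 0.6760
Var(rm) = Σ(rm − r̄m)² / 5 = 1.8040
β = Cov / Var = 0.6760 / 1.8040 = 0.3747

0.37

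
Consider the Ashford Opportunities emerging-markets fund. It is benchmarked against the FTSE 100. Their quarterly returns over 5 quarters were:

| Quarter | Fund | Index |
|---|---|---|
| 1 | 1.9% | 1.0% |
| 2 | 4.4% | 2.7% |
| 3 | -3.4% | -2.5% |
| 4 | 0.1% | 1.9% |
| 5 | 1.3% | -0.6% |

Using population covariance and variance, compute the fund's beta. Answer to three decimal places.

1.132

r̄p = 0.8600%,  r̄m = 0.5000%
Cov = Σ(rp − r̄p)(rm − r̄m) / 5 = 3.9080
Var(rm) = Σ(rm − r̄m)² / 5 = 3.4520
β = Cov / Var = 3.9080 / 3.4520 = 1.1321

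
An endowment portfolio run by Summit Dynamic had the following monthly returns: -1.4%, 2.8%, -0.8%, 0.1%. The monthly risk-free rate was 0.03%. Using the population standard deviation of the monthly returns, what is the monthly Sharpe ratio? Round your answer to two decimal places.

r̄ = (-1.4 + 2.8 − 0.8 + 0.1) / 4 = 0.70 / 4 = 0.1750%
Population std dev = √[10.3275 / 4] = 1.6068%
Sharpe = (r̄ − rf) / σ = (0.1750 − 0.03) / 1.6068 = 0.1450 / 1.6068 = 0.0902

0.09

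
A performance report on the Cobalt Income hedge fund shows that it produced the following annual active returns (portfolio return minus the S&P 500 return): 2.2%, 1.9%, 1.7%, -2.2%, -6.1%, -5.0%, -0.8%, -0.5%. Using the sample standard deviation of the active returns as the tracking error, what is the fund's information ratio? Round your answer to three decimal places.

-0.349

r̄ = (2.2 + 1.9 + 1.7 − 2.2 − 6.1 − 5 − 0.8 − 0.5) / 8 = -8.80 / 8 = -1.1000%
Σ(r − r̄)² = (2.2 − (-1.1000))² + (1.9 − (-1.1000))² + (1.7 − (-1.1000))² + … = 69.6000
sample σ = √(69.6000 / 7) = √9.9429 = 3.1532%
IR = r̄ / tracking error = -1.1000 / 3.1532 = -0.3489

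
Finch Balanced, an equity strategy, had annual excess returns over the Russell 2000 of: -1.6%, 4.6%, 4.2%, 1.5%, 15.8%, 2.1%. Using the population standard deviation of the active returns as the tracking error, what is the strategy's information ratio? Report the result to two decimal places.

Mean return μ = 26.60 / 6 = 4.4333%
Σ(r − μ)² = (-1.6 − 4.4333)² + (4.6 − 4.4333)² + … = 179.7333
σ = √[179.7333 / 6] = 5.4732%
IR = μ / tracking error = 4.4333 / 5.4732 = 0.8100

0.81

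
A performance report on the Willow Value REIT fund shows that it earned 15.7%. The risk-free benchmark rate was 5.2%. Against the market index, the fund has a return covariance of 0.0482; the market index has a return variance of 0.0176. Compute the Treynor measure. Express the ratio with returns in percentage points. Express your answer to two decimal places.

β = Cov / Var = 0.0482 / 0.0176 = 2.7386
Treynor = (Rp − Rf) / β = (15.7% − 5.2%) / 2.7386 = 10.50 / 2.7386 = 3.8341

3.83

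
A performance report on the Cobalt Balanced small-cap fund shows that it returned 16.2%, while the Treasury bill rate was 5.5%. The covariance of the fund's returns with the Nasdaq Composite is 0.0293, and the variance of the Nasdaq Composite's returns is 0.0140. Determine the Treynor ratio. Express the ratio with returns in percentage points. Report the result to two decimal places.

β = Cov / Var = 0.0293 / 0.0140 = 2.0929
Treynor = (Rp − Rf) / β = (16.2% − 5.5%) / 2.0929 = 10.70 / 2.0929 = 5.1125

5.11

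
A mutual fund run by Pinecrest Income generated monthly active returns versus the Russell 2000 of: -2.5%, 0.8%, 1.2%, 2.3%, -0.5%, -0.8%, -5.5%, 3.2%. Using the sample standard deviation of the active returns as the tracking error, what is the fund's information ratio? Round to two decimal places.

-0.08

Mean return r̄ = -1.80 / 8 = -0.2250%
Σ(r − r̄)² = 54.5950; sample σ = √(54.5950/7) = 2.7927%
IR = r̄ / tracking error = -0.2250 / 2.7927 = -0.0806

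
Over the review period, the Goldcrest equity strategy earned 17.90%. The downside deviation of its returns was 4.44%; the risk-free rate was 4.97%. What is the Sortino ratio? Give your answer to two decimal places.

Sortino = (Rp − Rf) / σd = (17.90% − 4.97%) / 4.44% = 12.93% / 4.44% = 2.9122

2.91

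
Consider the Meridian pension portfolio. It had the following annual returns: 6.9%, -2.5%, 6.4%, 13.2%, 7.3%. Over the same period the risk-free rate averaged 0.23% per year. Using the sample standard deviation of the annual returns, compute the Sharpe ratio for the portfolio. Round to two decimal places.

1.07

μ = (6.9 − 2.5 + 6.4 + 13.2 + 7.3) / 5 = 6.2600%
Sample σ = √[Σ(r − μ)² / 4] = √[126.4120 / 4] = √31.6030 = 5.6217%
Sharpe = (μ − rf) / σ = (6.2600 − 0.23) / 5.6217 = 6.0300 / 5.6217 = 1.0726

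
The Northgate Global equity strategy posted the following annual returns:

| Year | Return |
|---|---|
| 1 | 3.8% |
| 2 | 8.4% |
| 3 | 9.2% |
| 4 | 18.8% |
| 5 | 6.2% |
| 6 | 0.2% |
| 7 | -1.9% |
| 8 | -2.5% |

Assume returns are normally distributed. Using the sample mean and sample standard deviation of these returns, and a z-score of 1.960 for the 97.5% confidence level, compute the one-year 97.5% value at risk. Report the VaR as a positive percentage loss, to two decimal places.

8.56

r̄ = (3.8 + 8.4 + 9.2 + 18.8 + 6.2 + 0.2 − 1.9 − 2.5) / 8 = 5.2750%
Σ(r − r̄)² = (3.8 − 5.2750)² + (8.4 − 5.2750)² + … = 348.8150
sample σ = √(348.8150 / 7) = √49.8307 = 7.0591%
VaR = −(r̄ − z·σ) = −(5.2750 − 1.960 × 7.0591) = −(-8.5608) = 8.5608%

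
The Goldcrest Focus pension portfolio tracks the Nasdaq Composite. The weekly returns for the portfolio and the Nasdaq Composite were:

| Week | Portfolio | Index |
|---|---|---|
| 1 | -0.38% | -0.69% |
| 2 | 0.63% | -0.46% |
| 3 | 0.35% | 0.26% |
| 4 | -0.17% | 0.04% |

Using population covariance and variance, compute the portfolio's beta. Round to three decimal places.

0.257

r̄p = 0.1075%,  r̄m = -0.2125%
Cov = Σ(rp − r̄p)(rm − r̄m) / 4 = 0.0370
Var(rm) = Σ(rm − r̄m)² / 4 = 0.1441
β = Cov / Var = 0.0370 / 0.1441 = 0.2568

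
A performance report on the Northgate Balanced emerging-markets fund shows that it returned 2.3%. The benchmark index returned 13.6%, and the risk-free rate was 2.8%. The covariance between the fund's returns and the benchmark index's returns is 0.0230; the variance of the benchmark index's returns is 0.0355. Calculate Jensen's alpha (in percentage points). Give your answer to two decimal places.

β = Cov / Var = 0.0230 / 0.0355 = 0.6479
E[R] = Rf + β(Rm − Rf) = 2.8% + 0.6479 × (13.6% − 2.8%) = 9.7973%
α = Rp − E[R] = 2.3% − 9.7973% = -7.4973

-7.50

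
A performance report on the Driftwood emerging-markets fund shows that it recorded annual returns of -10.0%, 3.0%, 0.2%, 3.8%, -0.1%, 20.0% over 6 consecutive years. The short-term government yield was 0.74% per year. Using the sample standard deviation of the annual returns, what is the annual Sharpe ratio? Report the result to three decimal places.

r̄ = (-10 + 3 + 0.2 + 3.8 − 0.1 + 20) / 6 = 16.90 / 6 = 2.8167%
Σ(r − r̄)² = 475.8883; sample σ = √(475.8883/5) = 9.7559%
Sharpe = (r̄ − rf) / σ = (2.8167 − 0.74) / 9.7559 = 2.0767 / 9.7559 = 0.2129

0.213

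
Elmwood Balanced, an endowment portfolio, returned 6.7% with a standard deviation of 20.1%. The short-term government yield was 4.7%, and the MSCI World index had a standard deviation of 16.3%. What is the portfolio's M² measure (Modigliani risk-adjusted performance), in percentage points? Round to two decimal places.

6.32

Sharpe = (Rp − Rf) / σp = (6.7% − 4.7%) / 20.1% = 0.0995
M² = Rf + Sharpe × σm = 4.7% + 0.0995 × 16.3% = 6.3219%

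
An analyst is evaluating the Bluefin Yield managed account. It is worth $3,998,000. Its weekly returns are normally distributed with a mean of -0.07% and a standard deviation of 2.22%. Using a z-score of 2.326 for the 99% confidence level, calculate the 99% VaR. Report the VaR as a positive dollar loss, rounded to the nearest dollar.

Return at the 99% tail: μ − z·σ = -0.07% − 2.326 × 2.22% = -0.07 − 5.16372 = -5.23372%
VaR = −(-5.23372%) × $3,998,000 = 5.23372% × $3,998,000 = $209,244

$209,244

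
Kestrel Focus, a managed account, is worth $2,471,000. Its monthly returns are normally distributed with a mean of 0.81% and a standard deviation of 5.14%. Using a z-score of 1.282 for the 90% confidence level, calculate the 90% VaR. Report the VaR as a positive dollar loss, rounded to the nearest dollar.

Return at the 90% tail: μ − z·σ = 0.81% − 1.282 × 5.14% = 0.81 − 6.58948 = -5.77948%
VaR = −(-5.77948%) × $2,471,000 = 5.77948% × $2,471,000 = $142,811

$142,811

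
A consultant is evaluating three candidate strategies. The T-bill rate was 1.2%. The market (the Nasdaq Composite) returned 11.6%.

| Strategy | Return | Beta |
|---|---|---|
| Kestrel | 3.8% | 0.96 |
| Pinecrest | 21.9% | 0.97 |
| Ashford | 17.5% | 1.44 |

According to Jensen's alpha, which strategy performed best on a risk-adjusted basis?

Kestrel: α = 3.8% − [1.2% + 0.96 × (11.6% − 1.2%)] = -7.384
Pinecrest: α = 21.9% − [1.2% + 0.97 × (11.6% − 1.2%)] = 10.612
Ashford: α = 17.5% − [1.2% + 1.44 × (11.6% − 1.2%)] = 1.324
Highest: Pinecrest (10.612).

Pinecrest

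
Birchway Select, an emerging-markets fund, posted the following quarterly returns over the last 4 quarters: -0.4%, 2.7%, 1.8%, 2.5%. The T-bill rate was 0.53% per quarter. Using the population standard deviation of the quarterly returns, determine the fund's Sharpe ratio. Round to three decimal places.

Mean return r̄ = 6.60 / 4 = 1.6500%
Σ(r − r̄)² = (-0.4 − 1.6500)² + (2.7 − 1.6500)² + … = 6.0500
population σ = √(6.0500 / 4) = √1.5125 = 1.2298%
Sharpe = (r̄ − rf) / σ = (1.6500 − 0.53) / 1.2298 = 1.1200 / 1.2298 = 0.9107

0.911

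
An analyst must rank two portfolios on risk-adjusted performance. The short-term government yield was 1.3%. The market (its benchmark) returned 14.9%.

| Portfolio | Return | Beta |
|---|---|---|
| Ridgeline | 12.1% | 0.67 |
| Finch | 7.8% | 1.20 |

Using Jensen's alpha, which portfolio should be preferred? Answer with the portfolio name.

Ridgeline

Ridgeline: α = 12.1% − [1.3% + 0.67 × (14.9% − 1.3%)] = 1.688
Finch: α = 7.8% − [1.3% + 1.20 × (14.9% − 1.3%)] = -9.820
Highest: Ridgeline (1.688).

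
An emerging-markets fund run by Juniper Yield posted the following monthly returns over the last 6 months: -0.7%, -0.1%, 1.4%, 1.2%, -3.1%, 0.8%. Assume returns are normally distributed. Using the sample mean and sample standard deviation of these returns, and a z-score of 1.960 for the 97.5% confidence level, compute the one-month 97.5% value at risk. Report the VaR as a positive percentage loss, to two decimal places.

3.38

μ = (-0.7 − 0.1 + 1.4 + 1.2 − 3.1 + 0.8) / 6 = -0.0833%
Σ(r − μ)² = (-0.7 − (-0.0833))² + (-0.1 − (-0.0833))² + (1.4 − (-0.0833))² + … = 14.1083
sample σ = √(14.1083 / 5) = √2.8217 = 1.6798%
VaR = −(μ − z·σ) = −(-0.0833 − 1.960 × 1.6798) = −(-3.3757) = 3.3757%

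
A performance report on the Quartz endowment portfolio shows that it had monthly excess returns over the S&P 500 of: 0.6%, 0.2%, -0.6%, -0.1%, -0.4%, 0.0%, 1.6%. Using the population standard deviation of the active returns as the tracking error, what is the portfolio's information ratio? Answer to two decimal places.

0.27

μ = (0.6 + 0.2 − 0.6 − 0.1 − 0.4 + 0 + 1.6) / 7 = 0.1857%
Σ(r − μ)² = (0.6 − 0.1857)² + (0.2 − 0.1857)² + … = 3.2486
population σ = √(3.2486 / 7) = √0.4641 = 0.6812%
IR = μ / tracking error = 0.1857 / 0.6812 = 0.2726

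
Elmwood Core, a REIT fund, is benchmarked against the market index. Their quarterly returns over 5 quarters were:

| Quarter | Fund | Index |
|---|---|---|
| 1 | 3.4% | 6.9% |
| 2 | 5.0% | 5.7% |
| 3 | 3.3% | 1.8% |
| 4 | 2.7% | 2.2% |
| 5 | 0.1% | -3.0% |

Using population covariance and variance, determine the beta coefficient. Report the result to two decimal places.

0.40

r̄p = 2.9000%,  r̄m = 2.7200%
Cov = Σ(rp − r̄p)(rm − r̄m) / 5 = 4.8200
Var(rm) = Σ(rm − r̄m)² / 5 = 12.0376
β = Cov / Var = 4.8200 / 12.0376 = 0.4004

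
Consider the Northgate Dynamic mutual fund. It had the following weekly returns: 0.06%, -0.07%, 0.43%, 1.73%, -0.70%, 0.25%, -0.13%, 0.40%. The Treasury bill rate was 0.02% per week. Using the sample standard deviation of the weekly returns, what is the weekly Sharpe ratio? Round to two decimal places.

μ = (0.06 − 0.07 + 0.43 + 1.73 − 0.7 + 0.25 − 0.13 + 0.4) / 8 = 1.970 / 8 = 0.2463%
Σ(r − μ)² = (0.06 − 0.2463)² + (-0.07 − 0.2463)² + … = 3.4306
sample σ = √(3.4306 / 7) = √0.4901 = 0.7001%
Sharpe = (μ − rf) / σ = (0.2463 − 0.02) / 0.7001 = 0.2263 / 0.7001 = 0.3232

0.32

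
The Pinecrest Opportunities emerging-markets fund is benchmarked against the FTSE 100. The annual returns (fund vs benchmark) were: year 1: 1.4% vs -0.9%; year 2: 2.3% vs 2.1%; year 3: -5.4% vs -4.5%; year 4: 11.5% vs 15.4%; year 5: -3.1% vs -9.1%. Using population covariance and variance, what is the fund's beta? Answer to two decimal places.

0.67

r̄p = 1.3400%,  r̄m = 0.6000%
Cov = Σ(rp − r̄p)(rm − r̄m) / 5 = 45.8320
Var(rm) = Σ(rm − r̄m)² / 5 = 68.7280
β = Cov / Var = 45.8320 / 68.7280 = 0.6669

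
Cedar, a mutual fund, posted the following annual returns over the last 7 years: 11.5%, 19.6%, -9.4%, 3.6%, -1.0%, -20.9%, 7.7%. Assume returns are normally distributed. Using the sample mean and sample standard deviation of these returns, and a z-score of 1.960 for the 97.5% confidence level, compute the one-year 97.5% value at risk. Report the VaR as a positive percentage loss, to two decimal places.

r̄ = (11.5 + 19.6 − 9.4 + 3.6 − 1 − 20.9 + 7.7) / 7 = 11.10 / 7 = 1.5857%
Σ(r − r̄)² = 1097.2286; sample σ = √(1097.2286/6) = 13.5230%
VaR = −(r̄ − z·σ) = −(1.5857 − 1.960 × 13.5230) = −(-24.9194) = 24.9194%

24.92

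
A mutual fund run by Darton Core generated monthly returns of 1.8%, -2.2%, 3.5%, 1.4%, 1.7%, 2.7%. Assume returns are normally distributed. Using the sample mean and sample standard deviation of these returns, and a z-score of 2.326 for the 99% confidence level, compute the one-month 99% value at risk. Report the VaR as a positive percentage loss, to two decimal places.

3.08

r̄ = (1.8 − 2.2 + 3.5 + 1.4 + 1.7 + 2.7) / 6 = 8.90 / 6 = 1.4833%
Σ(r − r̄)² = (1.8 − 1.4833)² + (-2.2 − 1.4833)² + (3.5 − 1.4833)² + … = 19.2683
sample σ = √(19.2683 / 5) = √3.8537 = 1.9631%
VaR = −(r̄ − z·σ) = −(1.4833 − 2.326 × 1.9631) = −(-3.0829) = 3.0829%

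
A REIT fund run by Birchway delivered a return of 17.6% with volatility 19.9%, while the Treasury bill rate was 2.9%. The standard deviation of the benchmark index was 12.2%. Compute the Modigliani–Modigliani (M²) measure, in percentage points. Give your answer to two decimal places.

11.91

Sharpe = (Rp − Rf) / σp = (17.6% − 2.9%) / 19.9% = 0.7387
M² = Rf + Sharpe × σm = 2.9% + 0.7387 × 12.2% = 11.9121%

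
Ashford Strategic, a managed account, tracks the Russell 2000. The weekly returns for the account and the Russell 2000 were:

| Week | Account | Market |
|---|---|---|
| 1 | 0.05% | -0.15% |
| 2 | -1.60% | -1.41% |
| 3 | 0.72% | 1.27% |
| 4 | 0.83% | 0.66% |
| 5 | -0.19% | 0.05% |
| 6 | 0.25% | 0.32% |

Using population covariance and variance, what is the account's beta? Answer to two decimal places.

r̄p = 0.0100%,  r̄m = 0.1233%
Cov = Σ(rp − r̄p)(rm − r̄m) / 6 = 0.6290
Var(rm) = Σ(rm − r̄m)² / 6 = 0.6788
β = Cov / Var = 0.6290 / 0.6788 = 0.9266

0.93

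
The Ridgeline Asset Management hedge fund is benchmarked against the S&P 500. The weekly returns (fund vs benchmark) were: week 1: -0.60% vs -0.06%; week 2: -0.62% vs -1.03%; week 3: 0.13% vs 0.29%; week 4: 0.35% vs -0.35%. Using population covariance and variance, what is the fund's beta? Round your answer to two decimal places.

0.40

r̄p = -0.1850%,  r̄m = -0.2875%
Cov = Σ(rp − r̄p)(rm − r̄m) / 4 = 0.0943
Var(rm) = Σ(rm − r̄m)² / 4 = 0.2351
β = Cov / Var = 0.0943 / 0.2351 = 0.4011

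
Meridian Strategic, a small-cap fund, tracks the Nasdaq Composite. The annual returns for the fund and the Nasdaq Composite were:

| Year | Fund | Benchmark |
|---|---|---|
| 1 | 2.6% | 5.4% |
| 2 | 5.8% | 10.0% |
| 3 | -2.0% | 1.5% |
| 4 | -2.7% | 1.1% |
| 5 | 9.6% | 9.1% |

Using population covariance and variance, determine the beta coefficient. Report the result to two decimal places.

1.19

r̄p = 2.6600%,  r̄m = 5.4200%
Cov = Σ(rp − r̄p)(rm − r̄m) / 5 = 16.2688
Var(rm) = Σ(rm − r̄m)² / 5 = 13.7096
β = Cov / Var = 16.2688 / 13.7096 = 1.1867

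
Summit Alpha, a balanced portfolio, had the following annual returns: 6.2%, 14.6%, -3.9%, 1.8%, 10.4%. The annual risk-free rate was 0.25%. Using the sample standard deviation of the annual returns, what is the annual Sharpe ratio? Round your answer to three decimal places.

Mean return r̄ = 29.10 / 5 = 5.8200%
Σ(r − r̄)² = 208.8480; sample σ = √(208.8480/4) = 7.2258%
Sharpe = (r̄ − rf) / σ = (5.8200 − 0.25) / 7.2258 = 5.5700 / 7.2258 = 0.7708

0.771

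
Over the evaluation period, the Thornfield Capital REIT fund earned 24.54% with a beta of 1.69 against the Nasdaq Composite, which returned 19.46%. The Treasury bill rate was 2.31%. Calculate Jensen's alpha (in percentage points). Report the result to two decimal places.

-6.75

CAPM expected return = Rf + β(Rm − Rf) = 2.31% + 1.69 × (19.46% − 2.31%) = 2.31 + 1.69 × 17.15 = 31.2935%
Jensen's α = Rp − E[R] = 24.54% − 31.2935% = -6.7535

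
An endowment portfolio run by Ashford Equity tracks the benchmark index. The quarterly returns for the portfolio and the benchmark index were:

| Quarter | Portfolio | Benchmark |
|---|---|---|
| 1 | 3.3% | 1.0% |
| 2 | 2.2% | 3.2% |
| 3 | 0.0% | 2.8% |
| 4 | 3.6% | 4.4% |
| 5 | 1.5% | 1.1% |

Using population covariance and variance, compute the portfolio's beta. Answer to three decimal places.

0.158

r̄p = 2.1200%,  r̄m = 2.5000%
Cov = Σ(rp − r̄p)(rm − r̄m) / 5 = 0.2660
Var(rm) = Σ(rm − r̄m)² / 5 = 1.6800
β = Cov / Var = 0.2660 / 1.6800 = 0.1583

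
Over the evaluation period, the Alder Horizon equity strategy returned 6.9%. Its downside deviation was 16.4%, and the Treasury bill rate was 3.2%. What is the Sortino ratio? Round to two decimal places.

Sortino = (Rp − Rf) / σd = (6.9% − 3.2%) / 16.4% = 3.70% / 16.4% = 0.2256

0.23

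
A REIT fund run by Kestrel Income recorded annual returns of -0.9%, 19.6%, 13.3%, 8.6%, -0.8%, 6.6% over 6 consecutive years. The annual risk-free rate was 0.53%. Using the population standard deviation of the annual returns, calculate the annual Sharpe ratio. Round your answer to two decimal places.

Mean return r̄ = 46.40 / 6 = 7.7333%
Σ(r − r̄)² = (-0.9 − 7.7333)² + (19.6 − 7.7333)² + (13.3 − 7.7333)² + … = 321.1933
population σ = √(321.1933 / 6) = √53.5322 = 7.3166%
Sharpe = (r̄ − rf) / σ = (7.7333 − 0.53) / 7.3166 = 7.2033 / 7.3166 = 0.9845

0.98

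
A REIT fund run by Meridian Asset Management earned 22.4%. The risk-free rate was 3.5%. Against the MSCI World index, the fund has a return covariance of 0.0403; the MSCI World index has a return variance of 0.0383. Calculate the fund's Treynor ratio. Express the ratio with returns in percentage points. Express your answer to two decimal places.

β = Cov / Var = 0.0403 / 0.0383 = 1.0522
Treynor = (Rp − Rf) / β = (22.4% − 3.5%) / 1.0522 = 18.90 / 1.0522 = 17.9624

17.96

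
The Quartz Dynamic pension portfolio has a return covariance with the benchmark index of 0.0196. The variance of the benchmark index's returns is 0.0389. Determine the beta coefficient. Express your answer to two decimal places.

0.50

β = Cov(Rp, Rm) / Var(Rm) = 0.0196 / 0.0389 = 0.5039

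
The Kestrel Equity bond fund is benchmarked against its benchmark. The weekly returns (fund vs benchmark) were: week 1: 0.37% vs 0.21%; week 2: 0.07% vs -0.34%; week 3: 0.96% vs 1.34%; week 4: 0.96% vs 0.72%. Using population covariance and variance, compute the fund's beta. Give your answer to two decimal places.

0.58

r̄p = 0.5900%,  r̄m = 0.4825%
Cov = Σ(rp − r̄p)(rm − r̄m) / 4 = 0.2232
Var(rm) = Σ(rm − r̄m)² / 4 = 0.3856
β = Cov / Var = 0.2232 / 0.3856 = 0.5788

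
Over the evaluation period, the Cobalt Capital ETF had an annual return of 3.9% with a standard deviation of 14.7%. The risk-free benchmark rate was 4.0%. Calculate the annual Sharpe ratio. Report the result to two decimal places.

Sharpe = (Rp − Rf) / σp = (3.9% − 4.0%) / 14.7% = -0.10% / 14.7% = -0.0068

-0.01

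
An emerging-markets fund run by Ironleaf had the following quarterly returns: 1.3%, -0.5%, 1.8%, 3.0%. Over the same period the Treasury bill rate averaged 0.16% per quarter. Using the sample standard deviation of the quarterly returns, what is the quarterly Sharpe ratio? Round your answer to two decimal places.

r̄ = (1.3 − 0.5 + 1.8 + 3) / 4 = 5.60 / 4 = 1.4000%
Sample std dev = √[6.3400 / 3] = 1.4537%
Sharpe = (r̄ − rf) / σ = (1.4000 − 0.16) / 1.4537 = 1.2400 / 1.4537 = 0.8530

0.85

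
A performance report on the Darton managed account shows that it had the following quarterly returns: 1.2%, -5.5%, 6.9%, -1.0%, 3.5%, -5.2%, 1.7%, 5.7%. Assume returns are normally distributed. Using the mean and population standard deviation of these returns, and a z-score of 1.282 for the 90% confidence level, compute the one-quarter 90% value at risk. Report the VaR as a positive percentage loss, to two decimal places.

4.61

r̄ = (1.2 − 5.5 + 6.9 − 1 + 3.5 − 5.2 + 1.7 + 5.7) / 8 = 7.30 / 8 = 0.9125%
Population std dev = √[148.3088 / 8] = 4.3056%
VaR = −(r̄ − z·σ) = −(0.9125 − 1.282 × 4.3056) = −(-4.6073) = 4.6073%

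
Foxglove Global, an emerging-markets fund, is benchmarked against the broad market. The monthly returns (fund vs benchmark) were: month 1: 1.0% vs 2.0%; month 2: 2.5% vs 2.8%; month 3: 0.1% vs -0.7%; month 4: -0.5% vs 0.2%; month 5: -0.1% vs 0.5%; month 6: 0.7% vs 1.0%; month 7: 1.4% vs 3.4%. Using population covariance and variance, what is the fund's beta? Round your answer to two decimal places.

r̄p = 0.7286%,  r̄m = 1.3143%
Cov = Σ(rp − r̄p)(rm − r̄m) / 7 = 1.0767
Var(rm) = Σ(rm − r̄m)² / 7 = 1.8698
β = Cov / Var = 1.0767 / 1.8698 = 0.5758

0.58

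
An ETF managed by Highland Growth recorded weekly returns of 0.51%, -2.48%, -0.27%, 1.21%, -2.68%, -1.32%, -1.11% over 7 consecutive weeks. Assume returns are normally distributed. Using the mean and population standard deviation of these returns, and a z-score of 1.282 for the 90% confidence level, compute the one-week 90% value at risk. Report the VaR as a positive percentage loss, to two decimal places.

r̄ = (0.51 − 2.48 − 0.27 + 1.21 − 2.68 − 1.32 − 1.11) / 7 = -6.140 / 7 = -0.8771%
Population σ = √[Σ(r − r̄)² / 7] = √[12.7187 / 7] = √1.8170 = 1.3480%
VaR = −(r̄ − z·σ) = −(-0.8771 − 1.282 × 1.3480) = −(-2.6052) = 2.6052%

2.61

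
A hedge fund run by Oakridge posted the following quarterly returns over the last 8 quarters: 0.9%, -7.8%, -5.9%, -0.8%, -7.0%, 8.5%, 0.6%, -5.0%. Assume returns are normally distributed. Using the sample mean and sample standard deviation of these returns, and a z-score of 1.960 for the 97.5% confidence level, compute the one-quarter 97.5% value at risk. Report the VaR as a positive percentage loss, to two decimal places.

12.79

r̄ = (0.9 − 7.8 − 5.9 − 0.8 − 7 + 8.5 + 0.6 − 5) / 8 = -2.0625%
Σ(r − r̄)² = (0.9 − (-2.0625))² + (-7.8 − (-2.0625))² + … = 209.6788
σ = √[209.6788 / 7] = 5.4730%
VaR = −(r̄ − z·σ) = −(-2.0625 − 1.960 × 5.4730) = −(-12.7896) = 12.7896%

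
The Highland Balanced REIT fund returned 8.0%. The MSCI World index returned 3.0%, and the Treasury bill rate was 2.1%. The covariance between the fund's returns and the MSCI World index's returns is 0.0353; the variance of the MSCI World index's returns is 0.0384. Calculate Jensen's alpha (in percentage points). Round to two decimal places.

5.07

β = Cov / Var = 0.0353 / 0.0384 = 0.9193
E[R] = Rf + β(Rm − Rf) = 2.1% + 0.9193 × (3.0% − 2.1%) = 2.9274%
α = Rp − E[R] = 8.0% − 2.9274% = 5.0726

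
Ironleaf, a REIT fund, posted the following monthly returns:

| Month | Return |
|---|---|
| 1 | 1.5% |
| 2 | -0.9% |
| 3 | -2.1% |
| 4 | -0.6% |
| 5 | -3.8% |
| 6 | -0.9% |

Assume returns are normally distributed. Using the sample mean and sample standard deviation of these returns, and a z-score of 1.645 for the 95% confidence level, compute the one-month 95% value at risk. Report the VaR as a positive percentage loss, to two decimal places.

μ = (1.5 − 0.9 − 2.1 − 0.6 − 3.8 − 0.9) / 6 = -6.80 / 6 = -1.1333%
Sample std dev = √[15.3733 / 5] = 1.7535%
VaR = −(μ − z·σ) = −(-1.1333 − 1.645 × 1.7535) = −(-4.0178) = 4.0178%

4.02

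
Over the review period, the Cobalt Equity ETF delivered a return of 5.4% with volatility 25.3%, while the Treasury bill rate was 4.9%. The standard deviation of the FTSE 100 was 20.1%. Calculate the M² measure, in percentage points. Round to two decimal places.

Sharpe = (Rp − Rf) / σp = (5.4% − 4.9%) / 25.3% = 0.0198
M² = Rf + Sharpe × σm = 4.9% + 0.0198 × 20.1% = 5.2980%

5.30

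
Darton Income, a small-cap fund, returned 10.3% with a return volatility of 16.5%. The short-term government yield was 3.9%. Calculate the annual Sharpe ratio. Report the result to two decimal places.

0.39

Sharpe = (Rp − Rf) / σp = (10.3% − 3.9%) / 16.5% = 6.40% / 16.5% = 0.3879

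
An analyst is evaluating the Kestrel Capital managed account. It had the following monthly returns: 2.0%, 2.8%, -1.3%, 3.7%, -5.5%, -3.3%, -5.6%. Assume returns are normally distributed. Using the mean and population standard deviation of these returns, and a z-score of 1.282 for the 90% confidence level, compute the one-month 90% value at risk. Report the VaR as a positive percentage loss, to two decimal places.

5.68

r̄ = (2 + 2.8 − 1.3 + 3.7 − 5.5 − 3.3 − 5.6) / 7 = -1.0286%
Population std dev = √[92.3143 / 7] = 3.6315%
VaR = −(r̄ − z·σ) = −(-1.0286 − 1.282 × 3.6315) = −(-5.6842) = 5.6842%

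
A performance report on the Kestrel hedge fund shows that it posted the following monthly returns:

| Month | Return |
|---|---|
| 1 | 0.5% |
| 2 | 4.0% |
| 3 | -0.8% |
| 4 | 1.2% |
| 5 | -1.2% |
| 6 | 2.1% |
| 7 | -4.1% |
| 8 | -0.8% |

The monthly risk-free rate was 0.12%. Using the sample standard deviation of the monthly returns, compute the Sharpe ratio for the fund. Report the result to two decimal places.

Mean return μ = 0.90 / 8 = 0.1125%
Sample σ = √[Σ(r − μ)² / 7] = √[41.5288 / 7] = √5.9327 = 2.4357%
Sharpe = (μ − rf) / σ = (0.1125 − 0.12) / 2.4357 = -0.0075 / 2.4357 = -0.0031

0.00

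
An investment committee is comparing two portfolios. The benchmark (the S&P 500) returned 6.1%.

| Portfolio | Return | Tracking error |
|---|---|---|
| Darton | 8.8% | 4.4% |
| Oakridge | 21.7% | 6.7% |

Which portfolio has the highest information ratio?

Darton: IR = (8.8% − 6.1%) / 4.4% = 0.614
Oakridge: IR = (21.7% − 6.1%) / 6.7% = 2.328
Highest: Oakridge (2.328).

Oakridge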